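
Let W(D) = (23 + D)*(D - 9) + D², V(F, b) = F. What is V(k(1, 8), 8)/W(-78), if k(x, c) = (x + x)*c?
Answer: 16/10869 ≈ 0.0014721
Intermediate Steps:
k(x, c) = 2*c*x (k(x, c) = (2*x)*c = 2*c*x)
W(D) = D² + (-9 + D)*(23 + D) (W(D) = (23 + D)*(-9 + D) + D² = (-9 + D)*(23 + D) + D² = D² + (-9 + D)*(23 + D))
V(k(1, 8), 8)/W(-78) = (2*8*1)/(-207 + 2*(-78)² + 14*(-78)) = 16/(-207 + 2*6084 - 1092) = 16/(-207 + 12168 - 1092) = 16/10869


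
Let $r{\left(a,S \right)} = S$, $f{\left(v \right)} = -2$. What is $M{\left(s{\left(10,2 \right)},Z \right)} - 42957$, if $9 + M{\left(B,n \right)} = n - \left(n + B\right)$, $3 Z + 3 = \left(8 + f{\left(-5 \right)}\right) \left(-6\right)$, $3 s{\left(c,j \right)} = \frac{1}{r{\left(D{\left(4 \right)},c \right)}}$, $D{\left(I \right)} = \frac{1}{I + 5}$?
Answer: $- \frac{1288981}{30} \approx -42966.0$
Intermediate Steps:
$D{\left(I \right)} = \frac{1}{5 + I}$
$s{\left(c,j \right)} = \frac{1}{3 c}$
$Z = -13$ ($Z = -1 + \frac{\left(8 - 2\right) \left(-6\right)}{3} = -1 + \frac{6 \left(-6\right)}{3} = -1 + \frac{1}{3} \left(-36\right) = -1 - 12 = -13$)
$M{\left(B,n \right)} = -9 - B$ ($M{\left(B,n \right)} = -9 + \left(n - \left(n + B\right)\right) = -9 + \left(n - \left(B + n\right)\right) = -9 - B$)
$M{\left(s{\left(10,2 \right)},Z \right)} - 42957 = \left(-9 - \frac{1}{3 \cdot 10}\right) - 42957 = \left(-9 - \frac{1}{3} \cdot \frac{1}{10}\right) - 42957 = \left(-9 - \frac{1}{30}\right) - 42957 = - \frac{271}{30} - 42957 = - \frac{1288981}{30}$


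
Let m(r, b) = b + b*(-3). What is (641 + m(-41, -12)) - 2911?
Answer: -2246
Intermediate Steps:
m(r, b) = -2*b (m(r, b) = b - 3*b = -2*b)
(641 + m(-41, -12)) - 2911 = (641 - 2*(-12)) - 2911 = (641 + 24) - 2911 = 665 - 2911 = -2246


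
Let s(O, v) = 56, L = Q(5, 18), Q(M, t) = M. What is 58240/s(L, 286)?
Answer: 1040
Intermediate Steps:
L = 5
58240/s(L, 286) = 58240/56 = 58240*(1/56) = 1040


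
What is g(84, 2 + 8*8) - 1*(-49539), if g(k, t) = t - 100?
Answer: 49505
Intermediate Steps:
g(k, t) = -100 + t
g(84, 2 + 8*8) - 1*(-49539) = (-100 + (2 + 8*8)) - 1*(-49539) = (-100 + (2 + 64)) + 49539 = (-100 + 66) + 49539 = -34 + 49539 = 49505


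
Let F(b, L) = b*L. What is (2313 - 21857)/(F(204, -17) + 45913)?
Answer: -19544/42445 ≈ -0.46045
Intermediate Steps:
F(b, L) = L*b
(2313 - 21857)/(F(204, -17) + 45913) = (2313 - 21857)/(-17*204 + 45913) = -19544/(-3468 + 45913) = -19544/42445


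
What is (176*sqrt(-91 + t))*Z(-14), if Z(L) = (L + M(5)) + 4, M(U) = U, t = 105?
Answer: -880*sqrt(14) ≈ -3292.7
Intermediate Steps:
Z(L) = 9 + L (Z(L) = (L + 5) + 4 = (5 + L) + 4 = 9 + L)
(176*sqrt(-91 + t))*Z(-14) = (176*sqrt(-91 + 105))*(9 - 14) = (176*sqrt(14))*(-5) = -880*sqrt(14)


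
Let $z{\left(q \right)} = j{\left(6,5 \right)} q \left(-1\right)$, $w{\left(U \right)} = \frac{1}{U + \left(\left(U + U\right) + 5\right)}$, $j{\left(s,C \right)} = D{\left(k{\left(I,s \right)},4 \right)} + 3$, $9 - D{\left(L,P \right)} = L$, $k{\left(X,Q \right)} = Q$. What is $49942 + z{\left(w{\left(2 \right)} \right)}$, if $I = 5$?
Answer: $\frac{549356}{11} \approx 49941.0$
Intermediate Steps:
$D{\left(L,P \right)} = 9 - L$
$j{\left(s,C \right)} = 12 - s$ ($j{\left(s,C \right)} = \left(9 - s\right) + 3 = 12 - s$)
$w{\left(U \right)} = \frac{1}{5 + 3 U}$ ($w{\left(U \right)} = \frac{1}{U + \left(2 U + 5\right)} = \frac{1}{U + \left(5 + 2 U\right)} = \frac{1}{5 + 3 U}$)
$z{\left(q \right)} = - 6 q$ ($z{\left(q \right)} = \left(12 - 6\right) q \left(-1\right) = 6 q \left(-1\right) = - 6 q$)
$49942 + z{\left(w{\left(2 \right)} \right)} = 49942 - \frac{6}{5 + 3 \cdot 2} = 49942 - \frac{6}{5 + 6} = 49942 - \frac{6}{11} = \frac{549356}{11}$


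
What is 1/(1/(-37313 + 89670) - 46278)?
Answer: -52357/2422977245 ≈ -2.1609e-5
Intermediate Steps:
1/(1/(-37313 + 89670) - 46278) = 1/(1/52357 - 46278) = 1/(-2422977245/52357) = -52357/2422977245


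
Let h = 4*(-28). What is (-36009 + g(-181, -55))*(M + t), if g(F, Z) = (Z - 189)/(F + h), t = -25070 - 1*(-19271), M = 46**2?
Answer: 38857097419/293 ≈ 1.3262e+8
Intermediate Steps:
M = 2116
h = -112
t = -5799 (t = -25070 + 19271 = -5799)
g(F, Z) = (-189 + Z)/(-112 + F) (g(F, Z) = (Z - 189)/(F - 112) = (-189 + Z)/(-112 + F))
(-36009 + g(-181, -55))*(M + t) = (-36009 + (-189 - 55)/(-112 - 181))*(2116 - 5799) = (-36009 - 244/(-293))*(-3683) = (-36009 - 1/293*(-244))*(-3683) = (-36009 + 244/293)*(-3683) = -10550393/293*(-3683) = 38857097419/293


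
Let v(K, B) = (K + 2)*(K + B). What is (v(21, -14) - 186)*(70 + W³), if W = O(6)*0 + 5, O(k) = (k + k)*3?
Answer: -4875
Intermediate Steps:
O(k) = 6*k (O(k) = (2*k)*3 = 6*k)
v(K, B) = (2 + K)*(B + K)
W = 5 (W = (6*6)*0 + 5 = 36*0 + 5 = 0 + 5 = 5)
(v(21, -14) - 186)*(70 + W³) = ((21² + 2*(-14) + 2*21 - 14*21) - 186)*(70 + 5³) = ((441 - 28 + 42 - 294) - 186)*(70 + 125) = (161 - 186)*195 = -25*195 = -4875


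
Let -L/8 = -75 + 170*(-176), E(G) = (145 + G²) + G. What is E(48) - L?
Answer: -237463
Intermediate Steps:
E(G) = 145 + G + G²
L = 239960 (L = -8*(-75 + 170*(-176)) = -8*(-75 - 29920) = -8*(-29995) = 239960)
E(48) - L = (145 + 48 + 48²) - 1*239960 = (145 + 48 + 2304) - 239960 = 2497 - 239960 = -237463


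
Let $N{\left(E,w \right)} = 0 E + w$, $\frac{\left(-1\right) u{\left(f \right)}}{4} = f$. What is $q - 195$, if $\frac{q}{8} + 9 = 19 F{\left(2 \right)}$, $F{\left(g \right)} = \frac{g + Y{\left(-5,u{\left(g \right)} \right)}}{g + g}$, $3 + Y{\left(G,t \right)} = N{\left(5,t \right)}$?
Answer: $-609$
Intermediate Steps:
$u{\left(f \right)} = - 4 f$
$N{\left(E,w \right)} = w$ ($N{\left(E,w \right)} = 0 + w = w$)
$Y{\left(G,t \right)} = -3 + t$
$F{\left(g \right)} = \frac{-3 - 3 g}{2 g}$ ($F{\left(g \right)} = \frac{g - \left(3 + 4 g\right)}{g + g} = \frac{-3 - 3 g}{2 g}$)
$q = -414$ ($q = -72 + 8 \cdot 19 \frac{3 \left(-1 - 2\right)}{2 \cdot 2} = -72 + 8 \cdot 19 \cdot \frac{3}{2} \cdot \frac{1}{2} \left(-1 - 2\right) = -72 + 8 \cdot 19 \cdot \frac{3}{2} \cdot \frac{1}{2} \left(-3\right) = -72 + 8 \cdot 19 \left(- \frac{9}{4}\right) = -72 + 8 \left(- \frac{171}{4}\right) = -72 - 342 = -414$)
$q - 195 = -414 - 195 = -609$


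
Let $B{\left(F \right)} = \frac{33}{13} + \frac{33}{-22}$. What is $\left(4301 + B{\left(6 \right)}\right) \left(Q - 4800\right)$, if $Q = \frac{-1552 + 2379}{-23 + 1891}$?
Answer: $- \frac{1002826236769}{48568} \approx -2.0648 \cdot 10^{7}$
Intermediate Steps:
$B{\left(F \right)} = \frac{27}{26}$ ($B{\left(F \right)} = 33 \cdot \frac{1}{13} + 33 \left(- \frac{1}{22}\right) = \frac{33}{13} - \frac{3}{2} = \frac{27}{26}$)
$Q = \frac{827}{1868} \approx 0.44272$
$\left(4301 + B{\left(6 \right)}\right) \left(Q - 4800\right) = \left(4301 + \frac{27}{26}\right) \left(\frac{827}{1868} - 4800\right) = \frac{111853}{26} \left(- \frac{8965573}{1868}\right) = - \frac{1002826236769}{48568}$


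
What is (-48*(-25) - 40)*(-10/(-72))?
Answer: 1450/9 ≈ 161.11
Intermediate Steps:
(-48*(-25) - 40)*(-10/(-72)) = (1200 - 40)*(-10*(-1/72)) = 1160*(5/36) = 1450/9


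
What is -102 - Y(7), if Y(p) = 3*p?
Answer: -123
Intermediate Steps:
-102 - Y(7) = -102 - 3*7 = -102 - 1*21 = -102 - 21 = -123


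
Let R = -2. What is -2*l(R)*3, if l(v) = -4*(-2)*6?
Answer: -288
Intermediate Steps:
l(v) = 48 (l(v) = 8*6 = 48)
-2*l(R)*3 = -2*48*3 = -96*3 = -288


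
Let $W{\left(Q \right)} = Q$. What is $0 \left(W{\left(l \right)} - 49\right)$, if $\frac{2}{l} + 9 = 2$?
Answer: $0$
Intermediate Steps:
$l = - \frac{2}{7}$ ($l = \frac{2}{-9 + 2} = \frac{2}{-7} = 2 \left(- \frac{1}{7}\right) = - \frac{2}{7} \approx -0.28571$)
$0 \left(W{\left(l \right)} - 49\right) = 0 \left(- \frac{2}{7} - 49\right) = 0 \left(- \frac{345}{7}\right) = 0$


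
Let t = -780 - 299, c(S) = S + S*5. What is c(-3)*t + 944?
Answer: 20366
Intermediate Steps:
c(S) = 6*S (c(S) = S + 5*S = 6*S)
t = -1079
c(-3)*t + 944 = (6*(-3))*(-1079) + 944 = -18*(-1079) + 944 = 19422 + 944 = 20366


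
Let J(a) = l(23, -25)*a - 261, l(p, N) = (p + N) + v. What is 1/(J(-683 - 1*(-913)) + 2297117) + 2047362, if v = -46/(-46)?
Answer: 4702024800613/2296626 ≈ 2.0474e+6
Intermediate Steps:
v = 1 (v = -46*(-1/46) = 1)
l(p, N) = 1 + N + p (l(p, N) = (p + N) + 1 = (N + p) + 1 = 1 + N + p)
J(a) = -261 - a (J(a) = (1 - 25 + 23)*a - 261 = -a - 261 = -261 - a)
1/(J(-683 - 1*(-913)) + 2297117) + 2047362 = 1/((-261 - (-683 - 1*(-913))) + 2297117) + 2047362 = 1/((-261 - (-683 + 913)) + 2297117) + 2047362 = 1/((-261 - 1*230) + 2297117) + 2047362 = 1/((-261 - 230) + 2297117) + 2047362 = 1/(-491 + 2297117) + 2047362 = 1/2296626 + 2047362 = 4702024800613/2296626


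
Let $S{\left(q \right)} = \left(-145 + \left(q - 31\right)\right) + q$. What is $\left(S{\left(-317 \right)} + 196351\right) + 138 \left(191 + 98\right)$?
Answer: $235423$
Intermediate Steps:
$S{\left(q \right)} = -176 + 2 q$ ($S{\left(q \right)} = \left(-145 + \left(q - 31\right)\right) + q = \left(-145 + \left(-31 + q\right)\right) + q = \left(-176 + q\right) + q = -176 + 2 q$)
$\left(S{\left(-317 \right)} + 196351\right) + 138 \left(191 + 98\right) = \left(\left(-176 + 2 \left(-317\right)\right) + 196351\right) + 138 \left(191 + 98\right) = \left(\left(-176 - 634\right) + 196351\right) + 138 \cdot 289 = \left(-810 + 196351\right) + 39882 = 195541 + 39882 = 235423$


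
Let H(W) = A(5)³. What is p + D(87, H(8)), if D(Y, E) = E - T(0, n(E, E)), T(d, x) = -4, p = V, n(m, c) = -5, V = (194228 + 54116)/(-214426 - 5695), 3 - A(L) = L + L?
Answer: -74869363/220121 ≈ -340.13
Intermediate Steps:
A(L) = 3 - 2*L (A(L) = 3 - (L + L) = 3 - 2*L)
V = -248344/220121 (V = 248344/(-220121) = 248344*(-1/220121) = -248344/220121 ≈ -1.1282)
p = -248344/220121 ≈ -1.1282
H(W) = -343 (H(W) = (3 - 2*5)³ = (3 - 10)³ = (-7)³ = -343)
D(Y, E) = 4 + E (D(Y, E) = E - 1*(-4) = E + 4 = 4 + E)
p + D(87, H(8)) = -248344/220121 + (4 - 343) = -248344/220121 - 339 = -74869363/220121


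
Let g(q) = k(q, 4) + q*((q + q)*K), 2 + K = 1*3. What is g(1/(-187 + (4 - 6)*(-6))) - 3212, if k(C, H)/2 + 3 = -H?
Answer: -98796248/30625 ≈ -3226.0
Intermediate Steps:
k(C, H) = -6 - 2*H (k(C, H) = -6 + 2*(-H) = -6 - 2*H)
K = 1 (K = -2 + 1*3 = -2 + 3 = 1)
g(q) = -14 + 2*q**2 (g(q) = (-6 - 2*4) + q*((q + q)*1) = (-6 - 8) + q*((2*q)*1) = -14 + q*(2*q) = -14 + 2*q**2)
g(1/(-187 + (4 - 6)*(-6))) - 3212 = (-14 + 2*(1/(-187 + (4 - 6)*(-6)))**2) - 3212 = (-14 + 2*(1/(-187 - 2*(-6)))**2) - 3212 = (-14 + 2*(1/(-187 + 12))**2) - 3212 = (-14 + 2*(1/(-175))**2) - 3212 = (-14 + 2*(-1/175)**2) - 3212 = (-14 + 2*(1/30625)) - 3212 = (-14 + 2/30625) - 3212 = -428748/30625 - 3212 = -98796248/30625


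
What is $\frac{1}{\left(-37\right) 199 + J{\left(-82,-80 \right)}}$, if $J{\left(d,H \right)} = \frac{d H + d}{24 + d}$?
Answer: $- \frac{29}{216766} \approx -0.00013378$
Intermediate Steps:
$J{\left(d,H \right)} = \frac{d + H d}{24 + d}$ ($J{\left(d,H \right)} = \frac{H d + d}{24 + d} = \frac{d + H d}{24 + d}$)
$\frac{1}{\left(-37\right) 199 + J{\left(-82,-80 \right)}} = \frac{1}{\left(-37\right) 199 - \frac{82 \left(1 - 80\right)}{24 - 82}} = \frac{1}{-7363 - 82 \frac{1}{-58} \left(-79\right)} = \frac{1}{-7363 - \left(- \frac{41}{29}\right) \left(-79\right)} = \frac{1}{-7363 - \frac{3239}{29}} = \frac{1}{- \frac{216766}{29}} = - \frac{29}{216766}$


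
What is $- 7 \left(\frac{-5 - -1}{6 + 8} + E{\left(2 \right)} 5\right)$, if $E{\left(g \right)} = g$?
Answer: $-68$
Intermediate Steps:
$- 7 \left(\frac{-5 - -1}{6 + 8} + E{\left(2 \right)} 5\right) = - 7 \left(\frac{-5 - -1}{6 + 8} + 2 \cdot 5\right) = - 7 \left(\frac{-5 + \left(-2 + 3\right)}{14} + 10\right) = - 7 \left(\left(-5 + 1\right) \frac{1}{14} + 10\right) = - 7 \left(\left(-4\right) \frac{1}{14} + 10\right) = - 7 \left(- \frac{2}{7} + 10\right) = \left(-7\right) \frac{68}{7} = -68$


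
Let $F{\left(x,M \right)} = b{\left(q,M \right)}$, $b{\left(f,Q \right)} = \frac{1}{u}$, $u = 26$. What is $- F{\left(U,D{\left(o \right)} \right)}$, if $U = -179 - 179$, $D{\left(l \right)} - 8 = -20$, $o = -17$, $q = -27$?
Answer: $- \frac{1}{26} \approx -0.038462$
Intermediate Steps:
$D{\left(l \right)} = -12$ ($D{\left(l \right)} = 8 - 20 = -12$)
$U = -358$
$b{\left(f,Q \right)} = \frac{1}{26}$
$F{\left(x,M \right)} = \frac{1}{26}$
$- F{\left(U,D{\left(o \right)} \right)} = \left(-1\right) \frac{1}{26} = - \frac{1}{26}$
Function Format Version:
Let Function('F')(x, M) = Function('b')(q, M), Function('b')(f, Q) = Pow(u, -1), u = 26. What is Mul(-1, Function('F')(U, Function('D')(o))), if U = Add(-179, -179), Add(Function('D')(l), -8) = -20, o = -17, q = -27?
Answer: Rational(-1, 26) ≈ -0.038462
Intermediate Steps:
Function('D')(l) = -12 (Function('D')(l) = Add(8, -20) = -12)
U = -358
Function('b')(f, Q) = Rational(1, 26) (Function('b')(f, Q) = Pow(26, -1) = Rational(1, 26))
Function('F')(x, M) = Rational(1, 26)
Mul(-1, Function('F')(U, Function('D')(o))) = Mul(-1, Rational(1, 26)) = Rational(-1, 26)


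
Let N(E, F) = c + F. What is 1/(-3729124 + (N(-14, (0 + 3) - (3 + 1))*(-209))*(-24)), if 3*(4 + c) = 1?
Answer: -1/3752532 ≈ -2.6649e-7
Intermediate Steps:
c = -11/3 (c = -4 + (1/3)*1 = -4 + 1/3 = -11/3 ≈ -3.6667)
N(E, F) = -11/3 + F
1/(-3729124 + (N(-14, (0 + 3) - (3 + 1))*(-209))*(-24)) = 1/(-3729124 + ((-11/3 + ((0 + 3) - (3 + 1)))*(-209))*(-24)) = 1/(-3729124 + ((-11/3 + (3 - 1*4))*(-209))*(-24)) = 1/(-3729124 + ((-11/3 + (3 - 4))*(-209))*(-24)) = 1/(-3729124 + ((-11/3 - 1)*(-209))*(-24)) = 1/(-3729124 - 14/3*(-209)*(-24)) = 1/(-3729124 + (2926/3)*(-24)) = 1/(-3729124 - 23408) = 1/(-3752532) = -1/3752532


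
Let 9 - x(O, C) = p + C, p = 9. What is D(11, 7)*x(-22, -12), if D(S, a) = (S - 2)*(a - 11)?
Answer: -432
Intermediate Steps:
x(O, C) = -C (x(O, C) = 9 - (9 + C) = 9 + (-9 - C) = -C)
D(S, a) = (-11 + a)*(-2 + S) (D(S, a) = (-2 + S)*(-11 + a) = (-11 + a)*(-2 + S))
D(11, 7)*x(-22, -12) = (22 - 11*11 - 2*7 + 11*7)*(-1*(-12)) = (22 - 121 - 14 + 77)*12 = -36*12 = -432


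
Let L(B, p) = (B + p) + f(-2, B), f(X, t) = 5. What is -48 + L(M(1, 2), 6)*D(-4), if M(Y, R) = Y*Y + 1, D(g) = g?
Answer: -100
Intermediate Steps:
M(Y, R) = 1 + Y² (M(Y, R) = Y² + 1 = 1 + Y²)
L(B, p) = 5 + B + p (L(B, p) = (B + p) + 5 = 5 + B + p)
-48 + L(M(1, 2), 6)*D(-4) = -48 + (5 + (1 + 1²) + 6)*(-4) = -48 + (5 + (1 + 1) + 6)*(-4) = -48 + (5 + 2 + 6)*(-4) = -48 + 13*(-4) = -48 - 52 = -100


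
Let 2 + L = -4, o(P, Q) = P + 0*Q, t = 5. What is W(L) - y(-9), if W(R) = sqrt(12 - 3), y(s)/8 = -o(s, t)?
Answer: -69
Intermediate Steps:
o(P, Q) = P (o(P, Q) = P + 0 = P)
L = -6 (L = -2 - 4 = -6)
y(s) = -8*s (y(s) = 8*(-s) = -8*s)
W(R) = 3 (W(R) = sqrt(9) = 3)
W(L) - y(-9) = 3 - (-8)*(-9) = 3 - 1*72 = 3 - 72 = -69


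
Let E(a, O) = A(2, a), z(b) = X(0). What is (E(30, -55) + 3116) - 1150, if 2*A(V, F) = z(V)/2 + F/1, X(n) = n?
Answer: 1981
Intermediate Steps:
z(b) = 0
A(V, F) = F/2 (A(V, F) = (0/2 + F/1)/2 = (0*(1/2) + F*1)/2 = (0 + F)/2 = F/2)
E(a, O) = a/2
(E(30, -55) + 3116) - 1150 = ((1/2)*30 + 3116) - 1150 = (15 + 3116) - 1150 = 3131 - 1150 = 1981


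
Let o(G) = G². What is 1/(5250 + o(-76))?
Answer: 1/11026 ≈ 9.0695e-5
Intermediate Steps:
1/(5250 + o(-76)) = 1/(5250 + (-76)²) = 1/(5250 + 5776) = 1/11026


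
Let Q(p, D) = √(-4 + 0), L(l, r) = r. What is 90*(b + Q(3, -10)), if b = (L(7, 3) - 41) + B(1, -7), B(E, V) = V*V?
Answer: 990 + 180*I ≈ 990.0 + 180.0*I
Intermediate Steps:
B(E, V) = V²
b = 11 (b = (3 - 41) + (-7)² = -38 + 49 = 11)
Q(p, D) = 2*I (Q(p, D) = √(-4) = 2*I)
90*(b + Q(3, -10)) = 90*(11 + 2*I) = 990 + 180*I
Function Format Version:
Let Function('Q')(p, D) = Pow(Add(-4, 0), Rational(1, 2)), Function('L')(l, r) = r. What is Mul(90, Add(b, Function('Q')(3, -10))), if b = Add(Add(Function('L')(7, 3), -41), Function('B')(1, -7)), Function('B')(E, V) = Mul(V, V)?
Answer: Add(990, Mul(180, I)) ≈ Add(990.00, Mul(180.00, I))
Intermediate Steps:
Function('B')(E, V) = Pow(V, 2)
b = 11 (b = Add(Add(3, -41), Pow(-7, 2)) = Add(-38, 49) = 11)
Function('Q')(p, D) = Mul(2, I) (Function('Q')(p, D) = Pow(-4, Rational(1, 2)) = Mul(2, I))
Mul(90, Add(b, Function('Q')(3, -10))) = Mul(90, Add(11, Mul(2, I))) = Add(990, Mul(180, I))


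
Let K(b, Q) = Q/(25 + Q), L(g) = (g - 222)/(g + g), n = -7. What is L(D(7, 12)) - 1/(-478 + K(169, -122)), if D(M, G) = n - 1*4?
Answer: 44533/4204 ≈ 10.593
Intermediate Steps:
D(M, G) = -11 (D(M, G) = -7 - 1*4 = -7 - 4 = -11)
L(g) = (-222 + g)/(2*g) (L(g) = (-222 + g)/((2*g)) = (-222 + g)*(1/(2*g)) = (-222 + g)/(2*g))
K(b, Q) = Q/(25 + Q)
L(D(7, 12)) - 1/(-478 + K(169, -122)) = (½)*(-222 - 11)/(-11) - 1/(-478 - 122/(25 - 122)) = (½)*(-1/11)*(-233) - 1/(-478 - 122/(-97)) = 233/22 - 1/(-478 - 122*(-1/97)) = 233/22 - 1/(-478 + 122/97) = 233/22 - 1/(-46244/97) = 233/22 - 1*(-97/46244) = 233/22 + 97/46244 = 44533/4204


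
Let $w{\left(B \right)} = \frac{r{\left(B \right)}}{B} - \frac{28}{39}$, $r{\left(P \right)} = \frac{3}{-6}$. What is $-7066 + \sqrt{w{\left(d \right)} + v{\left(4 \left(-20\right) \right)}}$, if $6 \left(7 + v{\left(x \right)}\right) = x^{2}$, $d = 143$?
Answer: $-7066 + \frac{5 \sqrt{31182294}}{858} \approx -7033.5$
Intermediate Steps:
$r{\left(P \right)} = - \frac{1}{2}$ ($r{\left(P \right)} = 3 \left(- \frac{1}{6}\right) = - \frac{1}{2}$)
$v{\left(x \right)} = -7 + \frac{x^{2}}{6}$
$w{\left(B \right)} = - \frac{28}{39} - \frac{1}{2 B}$ ($w{\left(B \right)} = - \frac{1}{2 B} - \frac{28}{39} = - \frac{28}{39} - \frac{1}{2 B}$)
$-7066 + \sqrt{w{\left(d \right)} + v{\left(4 \left(-20\right) \right)}} = -7066 + \sqrt{\frac{-39 - 8008}{78 \cdot 143} - \left(7 - \frac{\left(4 \left(-20\right)\right)^{2}}{6}\right)} = -7066 + \sqrt{\frac{1}{78} \cdot \frac{1}{143} \left(-39 - 8008\right) - \left(7 - \frac{\left(-80\right)^{2}}{6}\right)} = -7066 + \sqrt{\frac{1}{78} \cdot \frac{1}{143} \left(-8047\right) + \left(-7 + \frac{1}{6} \cdot 6400\right)} = -7066 + \sqrt{- \frac{619}{858} + \left(-7 + \frac{3200}{3}\right)} = -7066 + \sqrt{- \frac{619}{858} + \frac{3179}{3}} = -7066 + \sqrt{\frac{908575}{858}} = -7066 + \frac{5 \sqrt{31182294}}{858}$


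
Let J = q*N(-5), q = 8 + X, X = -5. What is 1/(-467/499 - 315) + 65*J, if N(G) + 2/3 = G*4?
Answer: -635338059/157652 ≈ -4030.0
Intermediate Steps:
N(G) = -⅔ + 4*G (N(G) = -⅔ + G*4 = -⅔ + 4*G)
q = 3 (q = 8 - 5 = 3)
J = -62 (J = 3*(-⅔ + 4*(-5)) = 3*(-⅔ - 20) = 3*(-62/3) = -62)
1/(-467/499 - 315) + 65*J = 1/(-467/499 - 315) + 65*(-62) = 1/(-467*1/499 - 315) - 4030 = 1/(-467/499 - 315) - 4030 = 1/(-157652/499) - 4030 = -499/157652 - 4030 = -635338059/157652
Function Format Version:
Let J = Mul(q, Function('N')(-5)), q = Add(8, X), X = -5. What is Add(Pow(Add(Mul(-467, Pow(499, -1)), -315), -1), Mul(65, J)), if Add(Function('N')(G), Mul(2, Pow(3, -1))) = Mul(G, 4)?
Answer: Rational(-635338059, 157652) ≈ -4030.0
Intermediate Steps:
Function('N')(G) = Add(Rational(-2, 3), Mul(4, G)) (Function('N')(G) = Add(Rational(-2, 3), Mul(G, 4)) = Add(Rational(-2, 3), Mul(4, G)))
q = 3 (q = Add(8, -5) = 3)
J = -62 (J = Mul(3, Add(Rational(-2, 3), Mul(4, -5))) = Mul(3, Add(Rational(-2, 3), -20)) = Mul(3, Rational(-62, 3)) = -62)
Add(Pow(Add(Mul(-467, Pow(499, -1)), -315), -1), Mul(65, J)) = Add(Pow(Add(Mul(-467, Pow(499, -1)), -315), -1), Mul(65, -62)) = Add(Pow(Add(Mul(-467, Rational(1, 499)), -315), -1), -4030) = Add(Pow(Add(Rational(-467, 499), -315), -1), -4030) = Add(Pow(Rational(-157652, 499), -1), -4030) = Add(Rational(-499, 157652), -4030) = Rational(-635338059, 157652)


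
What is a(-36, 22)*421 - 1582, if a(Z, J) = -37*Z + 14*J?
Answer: 688858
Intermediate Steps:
a(-36, 22)*421 - 1582 = (-37*(-36) + 14*22)*421 - 1582 = (1332 + 308)*421 - 1582 = 1640*421 - 1582 = 690440 - 1582 = 688858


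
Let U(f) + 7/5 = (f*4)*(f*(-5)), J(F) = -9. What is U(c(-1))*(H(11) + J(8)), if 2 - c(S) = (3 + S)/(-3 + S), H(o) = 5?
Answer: 2528/5 ≈ 505.60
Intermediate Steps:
c(S) = 2 - (3 + S)/(-3 + S)
U(f) = -7/5 - 20*f² (U(f) = -7/5 + (f*4)*(f*(-5)) = -7/5 + (4*f)*(-5*f) = -7/5 - 20*f²)
U(c(-1))*(H(11) + J(8)) = (-7/5 - 20*(-9 - 1)²/(-3 - 1)²)*(5 - 9) = (-7/5 - 20*(-10/(-4))²)*(-4) = (-7/5 - 20*(-¼*(-10))²)*(-4) = (-7/5 - 20*(5/2)²)*(-4) = (-7/5 - 20*25/4)*(-4) = (-7/5 - 125)*(-4) = -632/5*(-4) = 2528/5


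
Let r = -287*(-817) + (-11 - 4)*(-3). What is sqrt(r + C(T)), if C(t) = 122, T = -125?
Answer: sqrt(234646) ≈ 484.40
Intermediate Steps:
r = 234524 (r = 234479 - 15*(-3) = 234479 + 45 = 234524)
sqrt(r + C(T)) = sqrt(234524 + 122) = sqrt(234646)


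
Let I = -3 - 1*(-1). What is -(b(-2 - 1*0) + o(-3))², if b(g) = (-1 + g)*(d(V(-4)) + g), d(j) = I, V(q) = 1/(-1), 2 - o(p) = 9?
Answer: -25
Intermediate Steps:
o(p) = -7 (o(p) = 2 - 1*9 = 2 - 9 = -7)
V(q) = -1
I = -2 (I = -3 + 1 = -2)
d(j) = -2
b(g) = (-1 + g)*(-2 + g)
-(b(-2 - 1*0) + o(-3))² = -((2 + (-2 - 1*0)² - 3*(-2 - 1*0)) - 7)² = -((2 + (-2 + 0)² - 3*(-2 + 0)) - 7)² = -((2 + (-2)² - 3*(-2)) - 7)² = -((2 + 4 + 6) - 7)² = -(12 - 7)² = -1*5² = -1*25 = -25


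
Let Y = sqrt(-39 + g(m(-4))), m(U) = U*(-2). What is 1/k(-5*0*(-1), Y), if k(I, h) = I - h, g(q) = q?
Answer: I*sqrt(31)/31 ≈ 0.17961*I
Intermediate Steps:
m(U) = -2*U
Y = I*sqrt(31) (Y = sqrt(-39 - 2*(-4)) = sqrt(-39 + 8) = sqrt(-31) = I*sqrt(31) ≈ 5.5678*I)
1/k(-5*0*(-1), Y) = 1/(-5*0*(-1) - I*sqrt(31)) = 1/(0*(-1) - I*sqrt(31)) = 1/(0 - I*sqrt(31)) = 1/(-I*sqrt(31)) = I*sqrt(31)/31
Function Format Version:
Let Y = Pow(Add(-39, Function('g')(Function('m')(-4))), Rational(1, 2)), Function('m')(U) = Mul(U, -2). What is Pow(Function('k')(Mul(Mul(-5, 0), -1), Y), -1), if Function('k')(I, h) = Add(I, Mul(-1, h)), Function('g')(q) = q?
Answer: Mul(Rational(1, 31), I, Pow(31, Rational(1, 2))) ≈ Mul(0.17961, I)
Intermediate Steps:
Function('m')(U) = Mul(-2, U)
Y = Mul(I, Pow(31, Rational(1, 2))) (Y = Pow(Add(-39, Mul(-2, -4)), Rational(1, 2)) = Pow(Add(-39, 8), Rational(1, 2)) = Pow(-31, Rational(1, 2)) = Mul(I, Pow(31, Rational(1, 2))) ≈ Mul(5.5678, I))
Pow(Function('k')(Mul(Mul(-5, 0), -1), Y), -1) = Pow(Add(Mul(Mul(-5, 0), -1), Mul(-1, Mul(I, Pow(31, Rational(1, 2))))), -1) = Pow(Add(Mul(0, -1), Mul(-1, I, Pow(31, Rational(1, 2)))), -1) = Pow(Add(0, Mul(-1, I, Pow(31, Rational(1, 2)))), -1) = Pow(Mul(-1, I, Pow(31, Rational(1, 2))), -1) = Mul(Rational(1, 31), I, Pow(31, Rational(1, 2)))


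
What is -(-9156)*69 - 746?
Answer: 631018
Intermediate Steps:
-(-9156)*69 - 746 = -654*(-966) - 746 = 631764 - 746 = 631018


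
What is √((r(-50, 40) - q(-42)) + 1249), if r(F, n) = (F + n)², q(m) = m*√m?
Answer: √(1349 + 42*I*√42) ≈ 36.913 + 3.6869*I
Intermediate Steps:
q(m) = m^(3/2)
√((r(-50, 40) - q(-42)) + 1249) = √(((-50 + 40)² - (-42)^(3/2)) + 1249) = √(((-10)² - (-42)*I*√42) + 1249) = √((100 + 42*I*√42) + 1249) = √(1349 + 42*I*√42)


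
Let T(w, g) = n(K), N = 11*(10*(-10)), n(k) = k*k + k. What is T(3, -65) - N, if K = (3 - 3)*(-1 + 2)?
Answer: 1100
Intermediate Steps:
K = 0 (K = 0*1 = 0)
n(k) = k + k**2 (n(k) = k**2 + k = k + k**2)
N = -1100 (N = 11*(-100) = -1100)
T(w, g) = 0 (T(w, g) = 0*(1 + 0) = 0*1 = 0)
T(3, -65) - N = 0 - 1*(-1100) = 0 + 1100 = 1100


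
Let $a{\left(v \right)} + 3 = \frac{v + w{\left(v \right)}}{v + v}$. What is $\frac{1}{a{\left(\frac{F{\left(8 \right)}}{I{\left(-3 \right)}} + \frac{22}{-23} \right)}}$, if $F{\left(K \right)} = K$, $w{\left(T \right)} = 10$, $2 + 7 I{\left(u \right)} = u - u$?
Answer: $- \frac{333}{890} \approx -0.37416$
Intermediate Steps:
$I{\left(u \right)} = - \frac{2}{7}$ ($I{\left(u \right)} = - \frac{2}{7} + \frac{u - u}{7} = - \frac{2}{7} + \frac{1}{7} \cdot 0 = - \frac{2}{7} + 0 = - \frac{2}{7}$)
$a{\left(v \right)} = -3 + \frac{10 + v}{2 v}$ ($a{\left(v \right)} = -3 + \frac{v + 10}{v + v} = -3 + \frac{10 + v}{2 v}$)
$\frac{1}{a{\left(\frac{F{\left(8 \right)}}{I{\left(-3 \right)}} + \frac{22}{-23} \right)}} = \frac{1}{- \frac{5}{2} + \frac{5}{\frac{8}{- \frac{2}{7}} + \frac{22}{-23}}} = \frac{1}{- \frac{5}{2} + \frac{5}{8 \left(- \frac{7}{2}\right) + 22 \left(- \frac{1}{23}\right)}} = \frac{1}{- \frac{5}{2} + \frac{5}{-28 - \frac{22}{23}}} = \frac{1}{- \frac{5}{2} + \frac{5}{- \frac{666}{23}}} = \frac{1}{- \frac{5}{2} + 5 \left(- \frac{23}{666}\right)} = \frac{1}{- \frac{5}{2} - \frac{115}{666}} = \frac{1}{- \frac{890}{333}} = - \frac{333}{890}$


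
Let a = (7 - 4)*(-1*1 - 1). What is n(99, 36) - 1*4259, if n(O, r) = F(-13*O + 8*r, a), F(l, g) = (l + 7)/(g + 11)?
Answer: -22287/5 ≈ -4457.4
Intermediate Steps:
a = -6 (a = 3*(-1 - 1) = 3*(-2) = -6)
F(l, g) = (7 + l)/(11 + g)
n(O, r) = 7/5 - 13*O/5 + 8*r/5 (n(O, r) = (7 + (-13*O + 8*r))/(11 - 6) = (7 - 13*O + 8*r)/5 = 7/5 - 13*O/5 + 8*r/5)
n(99, 36) - 1*4259 = (7/5 - 13/5*99 + (8/5)*36) - 1*4259 = (7/5 - 1287/5 + 288/5) - 4259 = -992/5 - 4259 = -22287/5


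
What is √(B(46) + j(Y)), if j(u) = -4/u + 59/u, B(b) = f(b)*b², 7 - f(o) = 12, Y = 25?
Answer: I*√264445/5 ≈ 102.85*I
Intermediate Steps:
f(o) = -5 (f(o) = 7 - 1*12 = 7 - 12 = -5)
B(b) = -5*b²
j(u) = 55/u
√(B(46) + j(Y)) = √(-5*46² + 55/25) = √(-5*2116 + 55*(1/25)) = √(-10580 + 11/5) = √(-52889/5) = I*√264445/5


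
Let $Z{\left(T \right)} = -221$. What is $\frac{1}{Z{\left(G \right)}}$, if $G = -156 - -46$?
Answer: $- \frac{1}{221} \approx -0.0045249$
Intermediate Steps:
$G = -110$ ($G = -156 + 46 = -110$)
$\frac{1}{Z{\left(G \right)}} = \frac{1}{-221} = - \frac{1}{221}$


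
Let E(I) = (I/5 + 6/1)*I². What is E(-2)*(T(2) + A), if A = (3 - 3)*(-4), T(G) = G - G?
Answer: 0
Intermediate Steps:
T(G) = 0
A = 0 (A = 0*(-4) = 0)
E(I) = I²*(6 + I/5) (E(I) = (I*(⅕) + 6*1)*I² = (I/5 + 6)*I² = (6 + I/5)*I² = I²*(6 + I/5))
E(-2)*(T(2) + A) = ((⅕)*(-2)²*(30 - 2))*(0 + 0) = ((⅕)*4*28)*0 = (112/5)*0 = 0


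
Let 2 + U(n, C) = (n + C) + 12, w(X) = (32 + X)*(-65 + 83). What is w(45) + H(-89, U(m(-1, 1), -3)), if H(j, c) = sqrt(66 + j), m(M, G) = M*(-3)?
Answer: 1386 + I*sqrt(23) ≈ 1386.0 + 4.7958*I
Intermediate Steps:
w(X) = 576 + 18*X (w(X) = (32 + X)*18 = 576 + 18*X)
m(M, G) = -3*M
U(n, C) = 10 + C + n (U(n, C) = -2 + ((n + C) + 12) = -2 + ((C + n) + 12) = -2 + (12 + C + n) = 10 + C + n)
w(45) + H(-89, U(m(-1, 1), -3)) = (576 + 18*45) + sqrt(66 - 89) = (576 + 810) + sqrt(-23) = 1386 + I*sqrt(23)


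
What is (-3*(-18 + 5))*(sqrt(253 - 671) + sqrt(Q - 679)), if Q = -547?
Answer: 39*I*(sqrt(418) + sqrt(1226)) ≈ 2162.9*I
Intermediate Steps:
(-3*(-18 + 5))*(sqrt(253 - 671) + sqrt(Q - 679)) = (-3*(-18 + 5))*(sqrt(253 - 671) + sqrt(-547 - 679)) = (-3*(-13))*(sqrt(-418) + sqrt(-1226)) = 39*(I*sqrt(418) + I*sqrt(1226)) = 39*I*sqrt(418) + 39*I*sqrt(1226)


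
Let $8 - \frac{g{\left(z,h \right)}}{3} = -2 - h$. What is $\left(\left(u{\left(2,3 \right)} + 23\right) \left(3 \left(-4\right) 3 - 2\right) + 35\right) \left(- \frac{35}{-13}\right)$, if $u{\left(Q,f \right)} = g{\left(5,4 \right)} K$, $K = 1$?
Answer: $- \frac{85225}{13} \approx -6555.8$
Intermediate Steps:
$g{\left(z,h \right)} = 30 + 3 h$ ($g{\left(z,h \right)} = 24 - 3 \left(-2 - h\right) = 24 + \left(6 + 3 h\right) = 30 + 3 h$)
$u{\left(Q,f \right)} = 42$ ($u{\left(Q,f \right)} = \left(30 + 3 \cdot 4\right) 1 = \left(30 + 12\right) 1 = 42 \cdot 1 = 42$)
$\left(\left(u{\left(2,3 \right)} + 23\right) \left(3 \left(-4\right) 3 - 2\right) + 35\right) \left(- \frac{35}{-13}\right) = \left(\left(42 + 23\right) \left(3 \left(-4\right) 3 - 2\right) + 35\right) \left(- \frac{35}{-13}\right) = \left(65 \left(\left(-12\right) 3 - 2\right) + 35\right) \left(\left(-35\right) \left(- \frac{1}{13}\right)\right) = \left(65 \left(-36 - 2\right) + 35\right) \frac{35}{13} = \left(65 \left(-38\right) + 35\right) \frac{35}{13} = \left(-2470 + 35\right) \frac{35}{13} = \left(-2435\right) \frac{35}{13} = - \frac{85225}{13}$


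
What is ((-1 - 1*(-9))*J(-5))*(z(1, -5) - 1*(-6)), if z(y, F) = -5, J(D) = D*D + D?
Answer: 160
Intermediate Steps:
J(D) = D + D**2 (J(D) = D**2 + D = D + D**2)
((-1 - 1*(-9))*J(-5))*(z(1, -5) - 1*(-6)) = ((-1 - 1*(-9))*(-5*(1 - 5)))*(-5 - 1*(-6)) = ((-1 + 9)*(-5*(-4)))*(-5 + 6) = (8*20)*1 = 160*1 = 160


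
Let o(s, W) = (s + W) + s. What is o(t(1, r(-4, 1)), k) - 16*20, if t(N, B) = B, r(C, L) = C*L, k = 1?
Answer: -327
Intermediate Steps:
o(s, W) = W + 2*s (o(s, W) = (W + s) + s = W + 2*s)
o(t(1, r(-4, 1)), k) - 16*20 = (1 + 2*(-4*1)) - 16*20 = (1 + 2*(-4)) - 320 = (1 - 8) - 320 = -7 - 320 = -327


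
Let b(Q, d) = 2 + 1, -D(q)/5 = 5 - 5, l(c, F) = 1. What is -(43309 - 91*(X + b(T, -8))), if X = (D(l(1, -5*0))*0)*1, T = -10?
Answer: -43036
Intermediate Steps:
D(q) = 0 (D(q) = -5*(5 - 5) = -5*0 = 0)
X = 0 (X = (0*0)*1 = 0*1 = 0)
b(Q, d) = 3
-(43309 - 91*(X + b(T, -8))) = -(43309 - 91*(0 + 3)) = -(43309 - 91*3) = -(43309 - 1*273) = -(43309 - 273) = -1*43036 = -43036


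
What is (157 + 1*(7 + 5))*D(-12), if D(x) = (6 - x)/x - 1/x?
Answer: -2873/12 ≈ -239.42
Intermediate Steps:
D(x) = -1/x + (6 - x)/x (D(x) = (6 - x)/x - 1/x = -1/x + (6 - x)/x)
(157 + 1*(7 + 5))*D(-12) = (157 + 1*(7 + 5))*((5 - 1*(-12))/(-12)) = (157 + 1*12)*(-(5 + 12)/12) = (157 + 12)*(-1/12*17) = 169*(-17/12) = -2873/12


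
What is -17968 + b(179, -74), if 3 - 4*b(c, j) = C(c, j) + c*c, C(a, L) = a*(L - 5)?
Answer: -89769/4 ≈ -22442.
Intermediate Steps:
C(a, L) = a*(-5 + L)
b(c, j) = ¾ - c²/4 - c*(-5 + j)/4 (b(c, j) = ¾ - (c*(-5 + j) + c*c)/4 = ¾ - (c*(-5 + j) + c²)/4 = ¾ - (c² + c*(-5 + j))/4 = ¾ + (-c²/4 - c*(-5 + j)/4) = ¾ - c²/4 - c*(-5 + j)/4)
-17968 + b(179, -74) = -17968 + (¾ - ¼*179² - ¼*179*(-5 - 74)) = -17968 + (¾ - ¼*32041 - ¼*179*(-79)) = -17968 + (¾ - 32041/4 + 14141/4) = -17968 - 17897/4 = -89769/4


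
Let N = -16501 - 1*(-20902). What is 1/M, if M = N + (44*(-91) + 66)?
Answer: 1/463 ≈ 0.0021598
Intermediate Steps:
N = 4401 (N = -16501 + 20902 = 4401)
M = 463 (M = 4401 + (44*(-91) + 66) = 4401 + (-4004 + 66) = 4401 - 3938 = 463)
1/M = 1/463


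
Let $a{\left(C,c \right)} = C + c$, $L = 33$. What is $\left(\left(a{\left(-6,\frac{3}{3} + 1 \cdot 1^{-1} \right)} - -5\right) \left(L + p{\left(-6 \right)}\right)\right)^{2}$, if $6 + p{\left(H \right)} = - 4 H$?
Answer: $2601$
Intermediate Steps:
$p{\left(H \right)} = -6 - 4 H$
$\left(\left(a{\left(-6,\frac{3}{3} + 1 \cdot 1^{-1} \right)} - -5\right) \left(L + p{\left(-6 \right)}\right)\right)^{2} = \left(\left(\left(-6 + \left(\frac{3}{3} + 1 \cdot 1^{-1}\right)\right) - -5\right) \left(33 - -18\right)\right)^{2} = \left(\left(\left(-6 + \left(3 \cdot \frac{1}{3} + 1 \cdot 1\right)\right) + \left(6 - 1\right)\right) \left(33 + \left(-6 + 24\right)\right)\right)^{2} = \left(\left(\left(-6 + \left(1 + 1\right)\right) + 5\right) \left(33 + 18\right)\right)^{2} = \left(\left(\left(-6 + 2\right) + 5\right) 51\right)^{2} = \left(\left(-4 + 5\right) 51\right)^{2} = \left(1 \cdot 51\right)^{2} = 51^{2} = 2601$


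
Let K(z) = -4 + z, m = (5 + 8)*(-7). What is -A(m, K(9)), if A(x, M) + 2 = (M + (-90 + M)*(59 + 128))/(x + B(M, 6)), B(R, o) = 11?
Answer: -1573/8 ≈ -196.63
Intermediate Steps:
m = -91 (m = 13*(-7) = -91)
A(x, M) = -2 + (-16830 + 188*M)/(11 + x) (A(x, M) = -2 + (M + (-90 + M)*(59 + 128))/(x + 11) = -2 + (M + (-90 + M)*187)/(11 + x) = -2 + (M + (-16830 + 187*M))/(11 + x) = -2 + (-16830 + 188*M)/(11 + x))
-A(m, K(9)) = -2*(-8426 - 1*(-91) + 94*(-4 + 9))/(11 - 91) = -2*(-8426 + 91 + 94*5)/(-80) = -2*(-1)*(-8426 + 91 + 470)/80 = -2*(-1)*(-7865)/80 = -1*1573/8 = -1573/8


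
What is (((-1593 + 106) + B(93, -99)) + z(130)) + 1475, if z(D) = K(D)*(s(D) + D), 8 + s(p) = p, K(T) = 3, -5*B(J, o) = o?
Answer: 3819/5 ≈ 763.80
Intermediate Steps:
B(J, o) = -o/5
s(p) = -8 + p
z(D) = -24 + 6*D (z(D) = 3*((-8 + D) + D) = 3*(-8 + 2*D) = -24 + 6*D)
(((-1593 + 106) + B(93, -99)) + z(130)) + 1475 = (((-1593 + 106) - 1/5*(-99)) + (-24 + 6*130)) + 1475 = ((-1487 + 99/5) + (-24 + 780)) + 1475 = (-7336/5 + 756) + 1475 = -3556/5 + 1475 = 3819/5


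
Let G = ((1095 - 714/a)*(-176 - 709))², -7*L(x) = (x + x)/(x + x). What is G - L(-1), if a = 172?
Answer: 48251479013472571/51772 ≈ 9.3200e+11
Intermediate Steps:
L(x) = -⅐ (L(x) = -(x + x)/(7*(x + x)) = -2*x/(7*(2*x)) = -2*x*1/(2*x)/7 = -⅐*1 = -⅐)
G = 6893068430495025/7396 (G = ((1095 - 714/172)*(-176 - 709))² = ((1095 - 714*1/172)*(-885))² = ((1095 - 357/86)*(-885))² = ((93813/86)*(-885))² = (-83024505/86)² = 6893068430495025/7396 ≈ 9.3200e+11)
G - L(-1) = 6893068430495025/7396 - 1*(-⅐) = 6893068430495025/7396 + ⅐ = 48251479013472571/51772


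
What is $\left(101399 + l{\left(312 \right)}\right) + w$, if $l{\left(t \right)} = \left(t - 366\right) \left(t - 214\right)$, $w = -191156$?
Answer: $-95049$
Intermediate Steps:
$l{\left(t \right)} = \left(-366 + t\right) \left(-214 + t\right)$
$\left(101399 + l{\left(312 \right)}\right) + w = \left(101399 + \left(78324 + 312^{2} - 180960\right)\right) - 191156 = \left(101399 + \left(78324 + 97344 - 180960\right)\right) - 191156 = \left(101399 - 5292\right) - 191156 = 96107 - 191156 = -95049$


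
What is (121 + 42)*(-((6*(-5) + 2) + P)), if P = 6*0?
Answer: 4564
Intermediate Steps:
P = 0
(121 + 42)*(-((6*(-5) + 2) + P)) = (121 + 42)*(-((6*(-5) + 2) + 0)) = 163*(-((-30 + 2) + 0)) = 163*(-(-28 + 0)) = 163*(-1*(-28)) = 163*28 = 4564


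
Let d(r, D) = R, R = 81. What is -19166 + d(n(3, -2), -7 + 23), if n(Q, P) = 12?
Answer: -19085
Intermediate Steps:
d(r, D) = 81
-19166 + d(n(3, -2), -7 + 23) = -19166 + 81 = -19085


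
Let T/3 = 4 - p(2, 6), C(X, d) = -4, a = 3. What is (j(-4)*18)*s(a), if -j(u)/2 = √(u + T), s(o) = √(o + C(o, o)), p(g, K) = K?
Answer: 36*√10 ≈ 113.84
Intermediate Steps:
T = -6 (T = 3*(4 - 1*6) = 3*(4 - 6) = 3*(-2) = -6)
s(o) = √(-4 + o) (s(o) = √(o - 4) = √(-4 + o))
j(u) = -2*√(-6 + u) (j(u) = -2*√(u - 6) = -2*√(-6 + u))
(j(-4)*18)*s(a) = (-2*√(-6 - 4)*18)*√(-4 + 3) = (-2*I*√10*18)*√(-1) = (-2*I*√10*18)*I = (-36*I*√10)*I = 36*√10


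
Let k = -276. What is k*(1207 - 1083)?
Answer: -34224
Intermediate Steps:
k*(1207 - 1083) = -276*(1207 - 1083) = -276*124 = -34224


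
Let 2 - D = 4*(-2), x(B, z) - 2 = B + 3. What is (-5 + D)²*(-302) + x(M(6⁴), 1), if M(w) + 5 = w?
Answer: -6254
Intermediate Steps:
M(w) = -5 + w
x(B, z) = 5 + B (x(B, z) = 2 + (B + 3) = 2 + (3 + B) = 5 + B)
D = 10 (D = 2 - 4*(-2) = 2 - 1*(-8) = 2 + 8 = 10)
(-5 + D)²*(-302) + x(M(6⁴), 1) = (-5 + 10)²*(-302) + (5 + (-5 + 6⁴)) = 5²*(-302) + (5 + (-5 + 1296)) = 25*(-302) + (5 + 1291) = -7550 + 1296 = -6254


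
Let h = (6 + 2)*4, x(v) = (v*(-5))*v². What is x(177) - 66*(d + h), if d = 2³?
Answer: -27728805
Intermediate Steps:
x(v) = -5*v³ (x(v) = (-5*v)*v² = -5*v³)
h = 32 (h = 8*4 = 32)
d = 8
x(177) - 66*(d + h) = -5*177³ - 66*(8 + 32) = -5*5545233 - 66*40 = -27726165 - 1*2640 = -27726165 - 2640 = -27728805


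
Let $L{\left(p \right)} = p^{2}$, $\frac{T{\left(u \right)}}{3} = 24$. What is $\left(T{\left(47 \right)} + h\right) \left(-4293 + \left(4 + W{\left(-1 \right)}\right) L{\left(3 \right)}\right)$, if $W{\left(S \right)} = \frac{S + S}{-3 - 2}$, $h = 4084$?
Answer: $- \frac{88385652}{5} \approx -1.7677 \cdot 10^{7}$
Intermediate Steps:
$T{\left(u \right)} = 72$ ($T{\left(u \right)} = 3 \cdot 24 = 72$)
$W{\left(S \right)} = - \frac{2 S}{5}$ ($W{\left(S \right)} = \frac{2 S}{-5} = 2 S \left(- \frac{1}{5}\right) = - \frac{2 S}{5}$)
$\left(T{\left(47 \right)} + h\right) \left(-4293 + \left(4 + W{\left(-1 \right)}\right) L{\left(3 \right)}\right) = \left(72 + 4084\right) \left(-4293 + \left(4 - - \frac{2}{5}\right) 3^{2}\right) = 4156 \left(-4293 + \left(4 + \frac{2}{5}\right) 9\right) = 4156 \left(-4293 + \frac{22}{5} \cdot 9\right) = 4156 \left(-4293 + \frac{198}{5}\right) = 4156 \left(- \frac{21267}{5}\right) = - \frac{88385652}{5}$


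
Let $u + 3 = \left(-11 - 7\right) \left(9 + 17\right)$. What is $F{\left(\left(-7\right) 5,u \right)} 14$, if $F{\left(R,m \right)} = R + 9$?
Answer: $-364$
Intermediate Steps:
$u = -471$ ($u = -3 + \left(-11 - 7\right) \left(9 + 17\right) = -3 - 468 = -471$)
$F{\left(R,m \right)} = 9 + R$
$F{\left(\left(-7\right) 5,u \right)} 14 = \left(9 - 35\right) 14 = \left(-26\right) 14 = -364$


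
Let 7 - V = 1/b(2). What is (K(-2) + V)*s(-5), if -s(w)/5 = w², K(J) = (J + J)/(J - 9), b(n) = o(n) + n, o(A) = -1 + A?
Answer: -29000/33 ≈ -878.79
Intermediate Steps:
b(n) = -1 + 2*n (b(n) = (-1 + n) + n = -1 + 2*n)
K(J) = 2*J/(-9 + J) (K(J) = (2*J)/(-9 + J) = 2*J/(-9 + J))
V = 20/3 (V = 7 - 1/(-1 + 2*2) = 7 - 1/(-1 + 4) = 7 - 1/3 = 7 - 1*⅓ = 7 - ⅓ = 20/3 ≈ 6.6667)
s(w) = -5*w²
(K(-2) + V)*s(-5) = (2*(-2)/(-9 - 2) + 20/3)*(-5*(-5)²) = (2*(-2)/(-11) + 20/3)*(-5*25) = (2*(-2)*(-1/11) + 20/3)*(-125) = (4/11 + 20/3)*(-125) = (232/33)*(-125) = -29000/33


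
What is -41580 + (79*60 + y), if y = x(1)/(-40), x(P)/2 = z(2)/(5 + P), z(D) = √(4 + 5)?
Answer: -1473601/40 ≈ -36840.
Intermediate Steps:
z(D) = 3 (z(D) = √9 = 3)
x(P) = 6/(5 + P) (x(P) = 2*(3/(5 + P)) = 6/(5 + P))
y = -1/40 (y = (6/(5 + 1))/(-40) = (6/6)*(-1/40) = (6*(⅙))*(-1/40) = 1*(-1/40) = -1/40 ≈ -0.025000)
-41580 + (79*60 + y) = -41580 + (79*60 - 1/40) = -41580 + (4740 - 1/40) = -41580 + 189599/40 = -1473601/40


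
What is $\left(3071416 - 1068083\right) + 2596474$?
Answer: $4599807$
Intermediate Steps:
$\left(3071416 - 1068083\right) + 2596474 = 2003333 + 2596474 = 4599807$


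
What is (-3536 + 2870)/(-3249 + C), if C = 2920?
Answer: 666/329 ≈ 2.0243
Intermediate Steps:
(-3536 + 2870)/(-3249 + C) = (-3536 + 2870)/(-3249 + 2920) = -666/(-329) = -666*(-1/329) = 666/329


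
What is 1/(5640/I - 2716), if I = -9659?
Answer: -9659/26239484 ≈ -0.00036811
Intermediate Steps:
1/(5640/I - 2716) = 1/(5640/(-9659) - 2716) = 1/(5640*(-1/9659) - 2716) = 1/(-5640/9659 - 2716) = 1/(-26239484/9659) = -9659/26239484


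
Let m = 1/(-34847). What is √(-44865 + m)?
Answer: 4*I*√3405010695602/34847 ≈ 211.81*I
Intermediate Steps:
m = -1/34847 ≈ -2.8697e-5
√(-44865 + m) = √(-44865 - 1/34847) = √(-1563410656/34847) = 4*I*√3405010695602/34847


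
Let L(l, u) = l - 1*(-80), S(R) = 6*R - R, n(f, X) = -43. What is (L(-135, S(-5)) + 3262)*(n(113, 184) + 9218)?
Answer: 29424225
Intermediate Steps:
S(R) = 5*R
L(l, u) = 80 + l (L(l, u) = l + 80 = 80 + l)
(L(-135, S(-5)) + 3262)*(n(113, 184) + 9218) = ((80 - 135) + 3262)*(-43 + 9218) = (-55 + 3262)*9175 = 3207*9175 = 29424225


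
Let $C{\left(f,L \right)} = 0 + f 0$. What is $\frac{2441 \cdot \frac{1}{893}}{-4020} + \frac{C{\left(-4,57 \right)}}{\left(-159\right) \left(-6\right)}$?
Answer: $- \frac{2441}{3589860} \approx -0.00067997$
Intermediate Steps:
$C{\left(f,L \right)} = 0$ ($C{\left(f,L \right)} = 0 + 0 = 0$)
$\frac{2441 \cdot \frac{1}{893}}{-4020} + \frac{C{\left(-4,57 \right)}}{\left(-159\right) \left(-6\right)} = \frac{2441 \cdot \frac{1}{893}}{-4020} + \frac{0}{\left(-159\right) \left(-6\right)} = 2441 \cdot \frac{1}{893} \left(- \frac{1}{4020}\right) + \frac{0}{954} = \frac{2441}{893} \left(- \frac{1}{4020}\right) + 0 \cdot \frac{1}{954} = - \frac{2441}{3589860} + 0 = - \frac{2441}{3589860}$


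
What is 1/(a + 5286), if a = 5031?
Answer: 1/10317 ≈ 9.6927e-5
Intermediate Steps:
1/(a + 5286) = 1/(5031 + 5286) = 1/10317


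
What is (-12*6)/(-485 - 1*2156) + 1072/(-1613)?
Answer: -2715016/4259933 ≈ -0.63734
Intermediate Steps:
(-12*6)/(-485 - 1*2156) + 1072/(-1613) = -72/(-485 - 2156) + 1072*(-1/1613) = -72/(-2641) - 1072/1613 = -72*(-1/2641) - 1072/1613 = 72/2641 - 1072/1613 = -2715016/4259933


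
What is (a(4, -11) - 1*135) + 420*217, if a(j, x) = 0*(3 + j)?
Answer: 91005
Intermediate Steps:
a(j, x) = 0
(a(4, -11) - 1*135) + 420*217 = (0 - 1*135) + 420*217 = (0 - 135) + 91140 = -135 + 91140 = 91005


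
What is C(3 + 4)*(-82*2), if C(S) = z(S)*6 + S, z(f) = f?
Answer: -8036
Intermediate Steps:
C(S) = 7*S (C(S) = S*6 + S = 6*S + S = 7*S)
C(3 + 4)*(-82*2) = (7*(3 + 4))*(-82*2) = (7*7)*(-164) = 49*(-164) = -8036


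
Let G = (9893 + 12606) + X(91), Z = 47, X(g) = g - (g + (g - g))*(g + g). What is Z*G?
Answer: 283316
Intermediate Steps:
X(g) = g - 2*g**2 (X(g) = g - (g + 0)*2*g = g - g*2*g = g - 2*g**2)
G = 6028 (G = (9893 + 12606) + 91*(1 - 2*91) = 22499 + 91*(1 - 182) = 22499 + 91*(-181) = 22499 - 16471 = 6028)
Z*G = 47*6028 = 283316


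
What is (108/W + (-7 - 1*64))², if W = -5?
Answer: 214369/25 ≈ 8574.8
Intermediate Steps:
(108/W + (-7 - 1*64))² = (108/(-5) + (-7 - 1*64))² = (108*(-⅕) + (-7 - 64))² = (-108/5 - 71)² = (-463/5)² = 214369/25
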